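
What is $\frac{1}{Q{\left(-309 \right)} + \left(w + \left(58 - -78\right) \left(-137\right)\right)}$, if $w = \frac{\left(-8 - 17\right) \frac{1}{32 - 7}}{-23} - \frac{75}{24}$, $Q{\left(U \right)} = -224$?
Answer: $- \frac{184}{3470071} \approx -5.3025 \cdot 10^{-5}$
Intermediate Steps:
$w = - \frac{567}{184}$ ($w = - \frac{25}{25} \left(- \frac{1}{23}\right) - \frac{25}{8} = \left(-25\right) \frac{1}{25} \left(- \frac{1}{23}\right) - \frac{25}{8} = \left(-1\right) \left(- \frac{1}{23}\right) - \frac{25}{8} = \frac{1}{23} - \frac{25}{8} = - \frac{567}{184} \approx -3.0815$)
$\frac{1}{Q{\left(-309 \right)} + \left(w + \left(58 - -78\right) \left(-137\right)\right)} = \frac{1}{-224 + \left(- \frac{567}{184} + \left(58 - -78\right) \left(-137\right)\right)} = \frac{1}{-224 + \left(- \frac{567}{184} + \left(58 + 78\right) \left(-137\right)\right)} = \frac{1}{-224 + \left(- \frac{567}{184} + 136 \left(-137\right)\right)} = \frac{1}{-224 - \frac{3428855}{184}} = \frac{1}{- \frac{3470071}{184}} = - \frac{184}{3470071}$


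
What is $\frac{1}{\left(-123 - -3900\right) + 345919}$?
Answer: $\frac{1}{349696} \approx 2.8596 \cdot 10^{-6}$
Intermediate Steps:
$\frac{1}{\left(-123 - -3900\right) + 345919} = \frac{1}{\left(-123 + 3900\right) + 345919} = \frac{1}{3777 + 345919} = \frac{1}{349696}$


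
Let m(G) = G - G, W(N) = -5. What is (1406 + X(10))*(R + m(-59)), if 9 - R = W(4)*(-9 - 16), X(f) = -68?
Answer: -155208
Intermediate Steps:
m(G) = 0
R = -116 (R = 9 - (-5)*(-9 - 16) = 9 - (-5)*(-25) = 9 - 1*125 = 9 - 125 = -116)
(1406 + X(10))*(R + m(-59)) = (1406 - 68)*(-116 + 0) = 1338*(-116) = -155208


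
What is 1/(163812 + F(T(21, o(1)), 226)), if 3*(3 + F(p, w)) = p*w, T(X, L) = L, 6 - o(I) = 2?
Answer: 3/492331 ≈ 6.0935e-6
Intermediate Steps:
o(I) = 4 (o(I) = 6 - 1*2 = 6 - 2 = 4)
F(p, w) = -3 + p*w/3 (F(p, w) = -3 + (p*w)/3 = -3 + p*w/3)
1/(163812 + F(T(21, o(1)), 226)) = 1/(163812 + (-3 + (⅓)*4*226)) = 1/(163812 + (-3 + 904/3)) = 1/(163812 + 895/3) = 1/(492331/3) = 3/492331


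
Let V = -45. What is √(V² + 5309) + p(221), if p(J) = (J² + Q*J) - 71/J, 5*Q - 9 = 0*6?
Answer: 54408519/1105 + √7334 ≈ 49324.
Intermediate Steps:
Q = 9/5 (Q = 9/5 + (0*6)/5 = 9/5 + (⅕)*0 = 9/5 + 0 = 9/5 ≈ 1.8000)
p(J) = J² - 71/J + 9*J/5 (p(J) = (J² + 9*J/5) - 71/J = J² - 71/J + 9*J/5)
√(V² + 5309) + p(221) = √((-45)² + 5309) + (221² - 71/221 + (9/5)*221) = √(2025 + 5309) + (48841 - 71*1/221 + 1989/5) = √7334 + (48841 - 71/221 + 1989/5) = √7334 + 54408519/1105 = 54408519/1105 + √7334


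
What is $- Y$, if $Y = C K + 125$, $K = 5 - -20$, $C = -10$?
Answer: $125$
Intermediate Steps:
$K = 25$ ($K = 5 + 20 = 25$)
$Y = -125$ ($Y = \left(-10\right) 25 + 125 = -250 + 125 = -125$)
$- Y = \left(-1\right) \left(-125\right) = 125$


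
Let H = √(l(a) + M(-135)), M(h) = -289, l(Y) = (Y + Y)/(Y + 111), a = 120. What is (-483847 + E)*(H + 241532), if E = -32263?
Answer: -124657080520 - 73730*I*√1707321/11 ≈ -1.2466e+11 - 8.7581e+6*I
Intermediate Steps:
l(Y) = 2*Y/(111 + Y) (l(Y) = (2*Y)/(111 + Y) = 2*Y/(111 + Y))
H = I*√1707321/77 (H = √(2*120/(111 + 120) - 289) = √(2*120/231 - 289) = √(2*120*(1/231) - 289) = √(80/77 - 289) = √(-22173/77) = I*√1707321/77 ≈ 16.969*I)
(-483847 + E)*(H + 241532) = (-483847 - 32263)*(I*√1707321/77 + 241532) = -516110*(241532 + I*√1707321/77) = -124657080520 - 73730*I*√1707321/11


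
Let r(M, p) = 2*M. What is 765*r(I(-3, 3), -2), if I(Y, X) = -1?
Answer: -1530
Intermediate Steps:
765*r(I(-3, 3), -2) = 765*(2*(-1)) = 765*(-2) = -1530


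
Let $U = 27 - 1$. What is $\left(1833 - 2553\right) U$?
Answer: $-18720$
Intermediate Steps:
$U = 26$ ($U = 27 - 1 = 26$)
$\left(1833 - 2553\right) U = \left(1833 - 2553\right) 26 = \left(-720\right) 26 = -18720$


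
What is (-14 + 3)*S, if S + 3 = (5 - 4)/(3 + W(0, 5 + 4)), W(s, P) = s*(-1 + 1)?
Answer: 88/3 ≈ 29.333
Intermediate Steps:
W(s, P) = 0 (W(s, P) = s*0 = 0)
S = -8/3 (S = -3 + (5 - 4)/(3 + 0) = -3 + 1/3 = -3 + 1*(⅓) = -3 + ⅓ = -8/3 ≈ -2.6667)
(-14 + 3)*S = (-14 + 3)*(-8/3) = -11*(-8/3) = 88/3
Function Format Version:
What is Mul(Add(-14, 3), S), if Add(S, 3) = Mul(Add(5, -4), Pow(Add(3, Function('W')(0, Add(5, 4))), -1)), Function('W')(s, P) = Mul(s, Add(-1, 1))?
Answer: Rational(88, 3) ≈ 29.333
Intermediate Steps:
Function('W')(s, P) = 0 (Function('W')(s, P) = Mul(s, 0) = 0)
S = Rational(-8, 3) (S = Add(-3, Mul(Add(5, -4), Pow(Add(3, 0), -1))) = Add(-3, Mul(1, Pow(3, -1))) = Add(-3, Mul(1, Rational(1, 3))) = Add(-3, Rational(1, 3)) = Rational(-8, 3) ≈ -2.6667)
Mul(Add(-14, 3), S) = Mul(Add(-14, 3), Rational(-8, 3)) = Mul(-11, Rational(-8, 3)) = Rational(88, 3)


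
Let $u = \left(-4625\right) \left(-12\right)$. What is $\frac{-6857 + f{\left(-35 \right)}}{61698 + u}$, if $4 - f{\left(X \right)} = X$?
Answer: $- \frac{3409}{58599} \approx -0.058175$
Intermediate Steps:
$u = 55500$
$f{\left(X \right)} = 4 - X$
$\frac{-6857 + f{\left(-35 \right)}}{61698 + u} = \frac{-6857 + \left(4 - -35\right)}{61698 + 55500} = \frac{-6857 + \left(4 + 35\right)}{117198} = \left(-6857 + 39\right) \frac{1}{117198} = \left(-6818\right) \frac{1}{117198} = - \frac{3409}{58599}$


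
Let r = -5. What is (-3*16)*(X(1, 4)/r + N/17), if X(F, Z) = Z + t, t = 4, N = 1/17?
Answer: 110736/1445 ≈ 76.634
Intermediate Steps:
N = 1/17 ≈ 0.058824
X(F, Z) = 4 + Z (X(F, Z) = Z + 4 = 4 + Z)
(-3*16)*(X(1, 4)/r + N/17) = (-3*16)*((4 + 4)/(-5) + (1/17)/17) = -48*(8*(-1/5) + (1/17)*(1/17)) = -48*(-8/5 + 1/289) = -48*(-2307/1445) = 110736/1445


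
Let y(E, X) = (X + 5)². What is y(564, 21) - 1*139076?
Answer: -138400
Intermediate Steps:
y(E, X) = (5 + X)²
y(564, 21) - 1*139076 = (5 + 21)² - 1*139076 = 26² - 139076 = 676 - 139076 = -138400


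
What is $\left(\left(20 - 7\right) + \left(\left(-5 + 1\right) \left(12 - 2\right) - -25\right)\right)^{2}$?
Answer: $4$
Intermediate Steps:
$\left(\left(20 - 7\right) + \left(\left(-5 + 1\right) \left(12 - 2\right) - -25\right)\right)^{2} = \left(\left(20 - 7\right) + \left(\left(-4\right) 10 + 25\right)\right)^{2} = \left(13 + \left(-40 + 25\right)\right)^{2} = \left(13 - 15\right)^{2} = \left(-2\right)^{2} = 4$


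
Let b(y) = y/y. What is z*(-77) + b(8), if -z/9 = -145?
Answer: -100484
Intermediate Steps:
z = 1305 (z = -9*(-145) = 1305)
b(y) = 1
z*(-77) + b(8) = 1305*(-77) + 1 = -100485 + 1 = -100484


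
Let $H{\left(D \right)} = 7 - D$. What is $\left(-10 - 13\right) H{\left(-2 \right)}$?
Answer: $-207$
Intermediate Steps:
$\left(-10 - 13\right) H{\left(-2 \right)} = \left(-10 - 13\right) \left(7 - -2\right) = - 23 \left(7 + 2\right) = \left(-23\right) 9 = -207$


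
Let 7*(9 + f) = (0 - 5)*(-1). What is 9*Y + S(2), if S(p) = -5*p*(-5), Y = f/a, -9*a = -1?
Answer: -4348/7 ≈ -621.14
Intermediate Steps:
f = -58/7 (f = -9 + ((0 - 5)*(-1))/7 = -9 + (-5*(-1))/7 = -9 + (⅐)*5 = -9 + 5/7 = -58/7 ≈ -8.2857)
a = ⅑ (a = -⅑*(-1) = ⅑ ≈ 0.11111)
Y = -522/7 (Y = -58/(7*⅑) = -58/7*9 = -522/7 ≈ -74.571)
S(p) = 25*p
9*Y + S(2) = 9*(-522/7) + 25*2 = -4698/7 + 50 = -4348/7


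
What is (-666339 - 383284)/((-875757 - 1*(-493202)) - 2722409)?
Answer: 1049623/3104964 ≈ 0.33805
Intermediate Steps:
(-666339 - 383284)/((-875757 - 1*(-493202)) - 2722409) = -1049623/((-875757 + 493202) - 2722409) = -1049623/(-382555 - 2722409) = -1049623/(-3104964) = -1049623*(-1/3104964) = 1049623/3104964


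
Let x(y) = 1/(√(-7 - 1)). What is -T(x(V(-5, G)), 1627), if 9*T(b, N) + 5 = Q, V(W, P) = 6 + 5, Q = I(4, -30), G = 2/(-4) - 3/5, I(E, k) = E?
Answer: ⅑ ≈ 0.11111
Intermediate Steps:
G = -11/10 (G = 2*(-¼) - 3*⅕ = -½ - ⅗ = -11/10 ≈ -1.1000)
Q = 4
V(W, P) = 11
x(y) = -I*√2/4 (x(y) = 1/(√(-8)) = 1/(2*I*√2) = -I*√2/4)
T(b, N) = -⅑ (T(b, N) = -5/9 + (⅑)*4 = -5/9 + 4/9 = -⅑)
-T(x(V(-5, G)), 1627) = -1*(-⅑) = ⅑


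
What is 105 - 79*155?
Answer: -12140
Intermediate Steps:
105 - 79*155 = 105 - 12245 = -12140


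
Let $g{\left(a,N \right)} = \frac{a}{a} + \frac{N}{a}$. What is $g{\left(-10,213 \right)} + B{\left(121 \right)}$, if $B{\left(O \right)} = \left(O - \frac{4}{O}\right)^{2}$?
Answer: $\frac{2139445567}{146410} \approx 14613.0$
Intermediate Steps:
$g{\left(a,N \right)} = 1 + \frac{N}{a}$
$g{\left(-10,213 \right)} + B{\left(121 \right)} = \frac{213 - 10}{-10} + \frac{\left(-4 + 121^{2}\right)^{2}}{14641} = \left(- \frac{1}{10}\right) 203 + \frac{\left(-4 + 14641\right)^{2}}{14641} = - \frac{203}{10} + \frac{14637^{2}}{14641} = - \frac{203}{10} + \frac{1}{14641} \cdot 214241769 = - \frac{203}{10} + \frac{214241769}{14641} = \frac{2139445567}{146410}$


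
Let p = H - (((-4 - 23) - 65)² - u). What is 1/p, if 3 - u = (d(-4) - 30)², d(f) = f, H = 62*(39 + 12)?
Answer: -1/6455 ≈ -0.00015492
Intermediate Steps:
H = 3162 (H = 62*51 = 3162)
u = -1153 (u = 3 - (-4 - 30)² = 3 - 1*(-34)² = 3 - 1*1156 = 3 - 1156 = -1153)
p = -6455 (p = 3162 - (((-4 - 23) - 65)² - 1*(-1153)) = 3162 - ((-27 - 65)² + 1153) = 3162 - ((-92)² + 1153) = 3162 - (8464 + 1153) = 3162 - 1*9617 = 3162 - 9617 = -6455)
1/p = 1/(-6455) = -1/6455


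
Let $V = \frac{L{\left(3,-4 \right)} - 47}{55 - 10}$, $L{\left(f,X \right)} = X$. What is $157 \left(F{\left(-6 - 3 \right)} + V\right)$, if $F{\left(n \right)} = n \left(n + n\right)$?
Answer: $\frac{378841}{15} \approx 25256.0$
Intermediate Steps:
$F{\left(n \right)} = 2 n^{2}$ ($F{\left(n \right)} = n 2 n = 2 n^{2}$)
$V = - \frac{17}{15}$ ($V = \frac{-4 - 47}{55 - 10} = - \frac{51}{45} = \left(-51\right) \frac{1}{45} = - \frac{17}{15} \approx -1.1333$)
$157 \left(F{\left(-6 - 3 \right)} + V\right) = 157 \left(2 \left(-6 - 3\right)^{2} - \frac{17}{15}\right) = 157 \left(2 \left(-9\right)^{2} - \frac{17}{15}\right) = 157 \left(2 \cdot 81 - \frac{17}{15}\right) = 157 \left(162 - \frac{17}{15}\right) = 157 \cdot \frac{2413}{15} = \frac{378841}{15}$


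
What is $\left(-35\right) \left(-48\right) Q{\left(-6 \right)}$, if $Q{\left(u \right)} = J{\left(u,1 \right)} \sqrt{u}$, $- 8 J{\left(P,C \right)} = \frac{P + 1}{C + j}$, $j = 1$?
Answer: $525 i \sqrt{6} \approx 1286.0 i$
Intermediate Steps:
$J{\left(P,C \right)} = - \frac{1 + P}{8 \left(1 + C\right)}$ ($J{\left(P,C \right)} = - \frac{\left(P + 1\right) \frac{1}{C + 1}}{8} = - \frac{\left(1 + P\right) \frac{1}{1 + C}}{8} = - \frac{\frac{1}{1 + C} \left(1 + P\right)}{8} = - \frac{1 + P}{8 \left(1 + C\right)}$)
$Q{\left(u \right)} = \sqrt{u} \left(- \frac{1}{16} - \frac{u}{16}\right)$ ($Q{\left(u \right)} = \frac{-1 - u}{8 \left(1 + 1\right)} \sqrt{u} = \frac{-1 - u}{8 \cdot 2} \sqrt{u} = \frac{1}{8} \cdot \frac{1}{2} \left(-1 - u\right) \sqrt{u} = \left(- \frac{1}{16} - \frac{u}{16}\right) \sqrt{u} = \sqrt{u} \left(- \frac{1}{16} - \frac{u}{16}\right)$)
$\left(-35\right) \left(-48\right) Q{\left(-6 \right)} = \left(-35\right) \left(-48\right) \frac{\sqrt{-6} \left(-1 - -6\right)}{16} = 1680 \frac{i \sqrt{6} \left(-1 + 6\right)}{16} = 1680 \cdot \frac{1}{16} i \sqrt{6} \cdot 5 = 1680 \frac{5 i \sqrt{6}}{16} = 525 i \sqrt{6}$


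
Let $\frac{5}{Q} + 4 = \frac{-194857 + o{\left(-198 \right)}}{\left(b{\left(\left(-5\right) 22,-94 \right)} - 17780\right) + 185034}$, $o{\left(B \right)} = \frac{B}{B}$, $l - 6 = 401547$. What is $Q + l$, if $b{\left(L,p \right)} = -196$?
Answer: $\frac{57762456729}{143848} \approx 4.0155 \cdot 10^{5}$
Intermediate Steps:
$l = 401553$ ($l = 6 + 401547 = 401553$)
$o{\left(B \right)} = 1$
$Q = - \frac{139215}{143848}$ ($Q = \frac{5}{-4 + \frac{-194857 + 1}{\left(-196 - 17780\right) + 185034}} = \frac{5}{-4 - \frac{194856}{\left(-196 - 17780\right) + 185034}} = \frac{5}{-4 - \frac{194856}{-17976 + 185034}} = \frac{5}{-4 - \frac{194856}{167058}} = \frac{5}{-4 - \frac{32476}{27843}} = \frac{5}{- \frac{143848}{27843}} = 5 \left(- \frac{27843}{143848}\right) = - \frac{139215}{143848} \approx -0.96779$)
$Q + l = - \frac{139215}{143848} + 401553 = \frac{57762456729}{143848}$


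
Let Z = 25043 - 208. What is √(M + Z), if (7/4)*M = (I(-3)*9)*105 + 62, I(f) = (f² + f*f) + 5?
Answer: √1827231/7 ≈ 193.11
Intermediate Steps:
I(f) = 5 + 2*f² (I(f) = (f² + f²) + 5 = 2*f² + 5 = 5 + 2*f²)
Z = 24835
M = 87188/7 (M = 4*(((5 + 2*(-3)²)*9)*105 + 62)/7 = 4*(((5 + 2*9)*9)*105 + 62)/7 = 4*(((5 + 18)*9)*105 + 62)/7 = 4*((23*9)*105 + 62)/7 = 4*(207*105 + 62)/7 = 4*(21735 + 62)/7 = (4/7)*21797 = 87188/7 ≈ 12455.)
√(M + Z) = √(87188/7 + 24835) = √(261033/7) = √1827231/7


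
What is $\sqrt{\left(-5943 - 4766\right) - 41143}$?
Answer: $2 i \sqrt{12963} \approx 227.71 i$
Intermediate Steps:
$\sqrt{\left(-5943 - 4766\right) - 41143} = \sqrt{-10709 - 41143} = \sqrt{-51852} = 2 i \sqrt{12963}$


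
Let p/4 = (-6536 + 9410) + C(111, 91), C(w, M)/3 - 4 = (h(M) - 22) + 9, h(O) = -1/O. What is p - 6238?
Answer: 468638/91 ≈ 5149.9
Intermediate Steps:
C(w, M) = -27 - 3/M (C(w, M) = 12 + 3*((-1/M - 22) + 9) = 12 + 3*((-22 - 1/M) + 9) = 12 + 3*(-13 - 1/M) = 12 + (-39 - 3/M) = -27 - 3/M)
p = 1036296/91 (p = 4*((-6536 + 9410) + (-27 - 3/91)) = 4*(2874 + (-27 - 3*1/91)) = 4*(2874 + (-27 - 3/91)) = 4*(2874 - 2460/91) = 4*(259074/91) = 1036296/91 ≈ 11388.)
p - 6238 = 1036296/91 - 6238 = 468638/91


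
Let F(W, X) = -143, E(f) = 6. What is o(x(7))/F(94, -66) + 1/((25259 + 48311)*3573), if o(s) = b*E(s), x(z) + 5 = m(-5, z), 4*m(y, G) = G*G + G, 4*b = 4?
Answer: -1577193517/37589782230 ≈ -0.041958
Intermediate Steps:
b = 1 (b = (1/4)*4 = 1)
m(y, G) = G/4 + G**2/4 (m(y, G) = (G*G + G)/4 = (G**2 + G)/4 = (G + G**2)/4 = G/4 + G**2/4)
x(z) = -5 + z*(1 + z)/4
o(s) = 6 (o(s) = 1*6 = 6)
o(x(7))/F(94, -66) + 1/((25259 + 48311)*3573) = 6/(-143) + 1/((25259 + 48311)*3573) = 6*(-1/143) + (1/3573)/73570 = -6/143 + (1/73570)*(1/3573) = -6/143 + 1/262865610 = -1577193517/37589782230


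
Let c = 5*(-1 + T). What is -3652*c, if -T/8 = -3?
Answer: -419980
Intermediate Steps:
T = 24 (T = -8*(-3) = 24)
c = 115 (c = 5*(-1 + 24) = 5*23 = 115)
-3652*c = -3652*115 = -419980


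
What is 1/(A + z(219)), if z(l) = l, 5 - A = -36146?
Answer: 1/36370 ≈ 2.7495e-5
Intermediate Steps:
A = 36151 (A = 5 - 1*(-36146) = 5 + 36146 = 36151)
1/(A + z(219)) = 1/(36151 + 219) = 1/36370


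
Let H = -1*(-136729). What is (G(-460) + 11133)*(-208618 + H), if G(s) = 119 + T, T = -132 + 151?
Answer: -810260919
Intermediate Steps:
T = 19
G(s) = 138 (G(s) = 119 + 19 = 138)
H = 136729
(G(-460) + 11133)*(-208618 + H) = (138 + 11133)*(-208618 + 136729) = 11271*(-71889) = -810260919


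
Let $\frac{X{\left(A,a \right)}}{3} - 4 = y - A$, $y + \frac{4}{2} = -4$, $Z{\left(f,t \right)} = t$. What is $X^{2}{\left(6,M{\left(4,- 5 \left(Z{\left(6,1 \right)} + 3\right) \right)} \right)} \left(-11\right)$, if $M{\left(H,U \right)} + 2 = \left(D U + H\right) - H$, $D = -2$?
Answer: $-6336$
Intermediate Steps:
$y = -6$ ($y = -2 - 4 = -6$)
$M{\left(H,U \right)} = -2 - 2 U$ ($M{\left(H,U \right)} = -2 + \left(\left(- 2 U + H\right) - H\right) = -2 + \left(\left(H - 2 U\right) - H\right) = -2 - 2 U$)
$X{\left(A,a \right)} = -6 - 3 A$ ($X{\left(A,a \right)} = 12 + 3 \left(-6 - A\right) = 12 - \left(18 + 3 A\right) = -6 - 3 A$)
$X^{2}{\left(6,M{\left(4,- 5 \left(Z{\left(6,1 \right)} + 3\right) \right)} \right)} \left(-11\right) = \left(-6 - 18\right)^{2} \left(-11\right) = \left(-24\right)^{2} \left(-11\right) = 576 \left(-11\right) = -6336$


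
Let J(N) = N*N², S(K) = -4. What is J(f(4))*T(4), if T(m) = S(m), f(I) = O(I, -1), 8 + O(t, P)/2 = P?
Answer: 23328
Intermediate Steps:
O(t, P) = -16 + 2*P
f(I) = -18 (f(I) = -16 + 2*(-1) = -16 - 2 = -18)
T(m) = -4
J(N) = N³
J(f(4))*T(4) = (-18)³*(-4) = -5832*(-4) = 23328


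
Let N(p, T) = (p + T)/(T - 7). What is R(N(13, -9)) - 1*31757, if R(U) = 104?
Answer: -31653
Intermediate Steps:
N(p, T) = (T + p)/(-7 + T)
R(N(13, -9)) - 1*31757 = 104 - 1*31757 = 104 - 31757 = -31653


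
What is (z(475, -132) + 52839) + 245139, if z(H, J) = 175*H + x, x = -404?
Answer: 380699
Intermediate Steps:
z(H, J) = -404 + 175*H (z(H, J) = 175*H - 404 = -404 + 175*H)
(z(475, -132) + 52839) + 245139 = ((-404 + 175*475) + 52839) + 245139 = ((-404 + 83125) + 52839) + 245139 = (82721 + 52839) + 245139 = 135560 + 245139 = 380699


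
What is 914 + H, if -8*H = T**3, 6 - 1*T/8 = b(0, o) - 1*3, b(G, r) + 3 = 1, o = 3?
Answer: -84270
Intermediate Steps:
b(G, r) = -2 (b(G, r) = -3 + 1 = -2)
T = 88 (T = 48 - 8*(-2 - 1*3) = 48 - 8*(-2 - 3) = 48 - 8*(-5) = 48 + 40 = 88)
H = -85184 (H = -1/8*88**3 = -1/8*681472 = -85184)
914 + H = 914 - 85184 = -84270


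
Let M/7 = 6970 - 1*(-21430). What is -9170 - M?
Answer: -207970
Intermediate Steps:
M = 198800 (M = 7*(6970 - 1*(-21430)) = 7*(6970 + 21430) = 7*28400 = 198800)
-9170 - M = -9170 - 1*198800 = -9170 - 198800 = -207970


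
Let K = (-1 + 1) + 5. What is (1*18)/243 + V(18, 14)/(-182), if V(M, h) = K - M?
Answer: 55/378 ≈ 0.14550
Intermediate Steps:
K = 5 (K = 0 + 5 = 5)
V(M, h) = 5 - M
(1*18)/243 + V(18, 14)/(-182) = (1*18)/243 + (5 - 1*18)/(-182) = 18*(1/243) + (5 - 18)*(-1/182) = 2/27 - 13*(-1/182) = 2/27 + 1/14 = 55/378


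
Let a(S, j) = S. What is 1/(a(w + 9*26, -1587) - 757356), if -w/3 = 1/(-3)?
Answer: -1/757121 ≈ -1.3208e-6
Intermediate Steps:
w = 1 (w = -3/(-3) = -3*(-1/3) = 1)
1/(a(w + 9*26, -1587) - 757356) = 1/((1 + 9*26) - 757356) = 1/((1 + 234) - 757356) = 1/(235 - 757356) = 1/(-757121) = -1/757121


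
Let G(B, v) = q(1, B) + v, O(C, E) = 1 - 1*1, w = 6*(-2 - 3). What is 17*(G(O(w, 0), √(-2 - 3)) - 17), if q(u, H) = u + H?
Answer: -272 + 17*I*√5 ≈ -272.0 + 38.013*I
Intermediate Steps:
q(u, H) = H + u
w = -30 (w = 6*(-5) = -30)
O(C, E) = 0 (O(C, E) = 1 - 1 = 0)
G(B, v) = 1 + B + v (G(B, v) = (B + 1) + v = (1 + B) + v = 1 + B + v)
17*(G(O(w, 0), √(-2 - 3)) - 17) = 17*((1 + 0 + √(-2 - 3)) - 17) = 17*((1 + 0 + √(-5)) - 17) = 17*((1 + 0 + I*√5) - 17) = 17*((1 + I*√5) - 17) = 17*(-16 + I*√5) = -272 + 17*I*√5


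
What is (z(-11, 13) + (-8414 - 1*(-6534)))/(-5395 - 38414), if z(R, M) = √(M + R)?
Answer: 1880/43809 - √2/43809 ≈ 0.042881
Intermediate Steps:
(z(-11, 13) + (-8414 - 1*(-6534)))/(-5395 - 38414) = (√(13 - 11) + (-8414 - 1*(-6534)))/(-5395 - 38414) = (√2 + (-8414 + 6534))/(-43809) = (√2 - 1880)*(-1/43809) = (-1880 + √2)*(-1/43809) = 1880/43809 - √2/43809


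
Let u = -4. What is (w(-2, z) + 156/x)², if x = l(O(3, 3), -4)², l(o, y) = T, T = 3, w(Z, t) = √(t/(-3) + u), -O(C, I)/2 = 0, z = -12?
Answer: 2704/9 ≈ 300.44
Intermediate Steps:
O(C, I) = 0 (O(C, I) = -2*0 = 0)
w(Z, t) = √(-4 - t/3) (w(Z, t) = √(t/(-3) - 4) = √(t*(-⅓) - 4) = √(-t/3 - 4) = √(-4 - t/3))
l(o, y) = 3
x = 9 (x = 3² = 9)
(w(-2, z) + 156/x)² = (√(-36 - 3*(-12))/3 + 156/9)² = (√(-36 + 36)/3 + 156*(⅑))² = (√0/3 + 52/3)² = ((⅓)*0 + 52/3)² = (0 + 52/3)² = (52/3)² = 2704/9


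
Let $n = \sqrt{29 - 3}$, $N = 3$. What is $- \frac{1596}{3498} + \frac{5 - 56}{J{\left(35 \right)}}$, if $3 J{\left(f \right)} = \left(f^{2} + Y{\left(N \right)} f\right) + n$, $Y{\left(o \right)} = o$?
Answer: $- \frac{294577577}{515626771} + \frac{153 \sqrt{26}}{1768874} \approx -0.57086$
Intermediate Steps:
$n = \sqrt{26} \approx 5.099$
$J{\left(f \right)} = f + \frac{\sqrt{26}}{3} + \frac{f^{2}}{3}$ ($J{\left(f \right)} = \frac{\left(f^{2} + 3 f\right) + \sqrt{26}}{3} = \frac{\sqrt{26} + f^{2} + 3 f}{3} = f + \frac{\sqrt{26}}{3} + \frac{f^{2}}{3}$)
$- \frac{1596}{3498} + \frac{5 - 56}{J{\left(35 \right)}} = - \frac{1596}{3498} + \frac{5 - 56}{35 + \frac{\sqrt{26}}{3} + \frac{35^{2}}{3}} = \left(-1596\right) \frac{1}{3498} + \frac{5 - 56}{35 + \frac{\sqrt{26}}{3} + \frac{1}{3} \cdot 1225} = - \frac{266}{583} - \frac{51}{35 + \frac{\sqrt{26}}{3} + \frac{1225}{3}} = - \frac{266}{583} - \frac{51}{\frac{1330}{3} + \frac{\sqrt{26}}{3}}$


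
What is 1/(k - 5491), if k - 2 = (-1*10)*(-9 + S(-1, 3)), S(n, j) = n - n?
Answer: -1/5399 ≈ -0.00018522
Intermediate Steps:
S(n, j) = 0
k = 92 (k = 2 + (-1*10)*(-9 + 0) = 2 - 10*(-9) = 2 + 90 = 92)
1/(k - 5491) = 1/(92 - 5491) = 1/(-5399) = -1/5399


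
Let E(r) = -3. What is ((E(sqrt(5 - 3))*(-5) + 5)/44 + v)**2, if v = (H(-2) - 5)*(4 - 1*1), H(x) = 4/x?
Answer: 51076/121 ≈ 422.12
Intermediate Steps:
v = -21 (v = (4/(-2) - 5)*(4 - 1*1) = (4*(-1/2) - 5)*(4 - 1) = (-2 - 5)*3 = -7*3 = -21)
((E(sqrt(5 - 3))*(-5) + 5)/44 + v)**2 = ((-3*(-5) + 5)/44 - 21)**2 = ((15 + 5)*(1/44) - 21)**2 = (20*(1/44) - 21)**2 = (5/11 - 21)**2 = (-226/11)**2 = 51076/121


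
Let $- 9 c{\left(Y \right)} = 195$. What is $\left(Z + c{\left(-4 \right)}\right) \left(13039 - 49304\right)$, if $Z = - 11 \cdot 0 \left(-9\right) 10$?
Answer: $\frac{2357225}{3} \approx 7.8574 \cdot 10^{5}$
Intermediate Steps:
$Z = 0$ ($Z = \left(-11\right) 0 \cdot 10 = 0 \cdot 10 = 0$)
$c{\left(Y \right)} = - \frac{65}{3}$ ($c{\left(Y \right)} = \left(- \frac{1}{9}\right) 195 = - \frac{65}{3}$)
$\left(Z + c{\left(-4 \right)}\right) \left(13039 - 49304\right) = \left(0 - \frac{65}{3}\right) \left(13039 - 49304\right) = \left(- \frac{65}{3}\right) \left(-36265\right) = \frac{2357225}{3}$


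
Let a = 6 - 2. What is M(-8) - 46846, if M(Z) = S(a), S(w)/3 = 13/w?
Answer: -187345/4 ≈ -46836.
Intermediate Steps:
a = 4
S(w) = 39/w (S(w) = 3*(13/w) = 39/w)
M(Z) = 39/4
M(-8) - 46846 = 39/4 - 46846 = -187345/4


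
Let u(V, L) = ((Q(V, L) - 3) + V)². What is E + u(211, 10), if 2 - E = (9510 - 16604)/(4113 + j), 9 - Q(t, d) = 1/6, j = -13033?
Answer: 471824618/10035 ≈ 47018.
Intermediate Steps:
Q(t, d) = 53/6 (Q(t, d) = 9 - 1/6 = 9 - 1*⅙ = 9 - ⅙ = 53/6)
u(V, L) = (35/6 + V)² (u(V, L) = ((53/6 - 3) + V)² = (35/6 + V)²)
E = 5373/4460 (E = 2 - (9510 - 16604)/(4113 - 13033) = 2 - (-7094)/(-8920) = 2 - (-7094)*(-1)/8920 = 2 - 1*3547/4460 = 2 - 3547/4460 = 5373/4460 ≈ 1.2047)
E + u(211, 10) = 5373/4460 + (35 + 6*211)²/36 = 5373/4460 + (35 + 1266)²/36 = 5373/4460 + (1/36)*1301² = 5373/4460 + (1/36)*1692601 = 5373/4460 + 1692601/36 = 471824618/10035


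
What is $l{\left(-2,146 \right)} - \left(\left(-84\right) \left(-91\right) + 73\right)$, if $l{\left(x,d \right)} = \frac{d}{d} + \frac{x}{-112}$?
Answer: $- \frac{432095}{56} \approx -7716.0$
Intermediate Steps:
$l{\left(x,d \right)} = 1 - \frac{x}{112}$ ($l{\left(x,d \right)} = 1 + x \left(- \frac{1}{112}\right) = 1 - \frac{x}{112}$)
$l{\left(-2,146 \right)} - \left(\left(-84\right) \left(-91\right) + 73\right) = \left(1 - - \frac{1}{56}\right) - \left(\left(-84\right) \left(-91\right) + 73\right) = \left(1 + \frac{1}{56}\right) - \left(7644 + 73\right) = \frac{57}{56} - 7717 = - \frac{432095}{56}$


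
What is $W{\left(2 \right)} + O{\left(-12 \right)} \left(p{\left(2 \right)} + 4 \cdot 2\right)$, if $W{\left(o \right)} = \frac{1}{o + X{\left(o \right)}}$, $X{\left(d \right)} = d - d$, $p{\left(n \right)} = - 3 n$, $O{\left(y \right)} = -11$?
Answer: $- \frac{43}{2} \approx -21.5$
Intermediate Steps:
$X{\left(d \right)} = 0$
$W{\left(o \right)} = \frac{1}{o}$ ($W{\left(o \right)} = \frac{1}{o + 0} = \frac{1}{o}$)
$W{\left(2 \right)} + O{\left(-12 \right)} \left(p{\left(2 \right)} + 4 \cdot 2\right) = \frac{1}{2} - 11 \left(\left(-3\right) 2 + 4 \cdot 2\right) = \frac{1}{2} - 11 \left(-6 + 8\right) = \frac{1}{2} - 22 = - \frac{43}{2}$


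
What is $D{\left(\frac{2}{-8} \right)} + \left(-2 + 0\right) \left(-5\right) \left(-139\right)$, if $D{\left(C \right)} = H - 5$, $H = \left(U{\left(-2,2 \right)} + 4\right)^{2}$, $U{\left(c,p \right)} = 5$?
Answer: $-1314$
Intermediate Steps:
$H = 81$ ($H = \left(5 + 4\right)^{2} = 9^{2} = 81$)
$D{\left(C \right)} = 76$ ($D{\left(C \right)} = 81 - 5 = 76$)
$D{\left(\frac{2}{-8} \right)} + \left(-2 + 0\right) \left(-5\right) \left(-139\right) = 76 + \left(-2 + 0\right) \left(-5\right) \left(-139\right) = 76 + \left(-2\right) \left(-5\right) \left(-139\right) = 76 + 10 \left(-139\right) = 76 - 1390 = -1314$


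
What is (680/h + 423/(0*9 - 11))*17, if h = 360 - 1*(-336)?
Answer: -609722/957 ≈ -637.12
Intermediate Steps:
h = 696 (h = 360 + 336 = 696)
(680/h + 423/(0*9 - 11))*17 = (680/696 + 423/(0*9 - 11))*17 = (680*(1/696) + 423/(0 - 11))*17 = (85/87 + 423/(-11))*17 = (85/87 + 423*(-1/11))*17 = (85/87 - 423/11)*17 = -35866/957*17 = -609722/957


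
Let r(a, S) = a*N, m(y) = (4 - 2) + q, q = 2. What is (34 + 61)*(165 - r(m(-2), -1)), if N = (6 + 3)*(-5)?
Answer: 32775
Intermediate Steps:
N = -45 (N = 9*(-5) = -45)
m(y) = 4 (m(y) = (4 - 2) + 2 = 2 + 2 = 4)
r(a, S) = -45*a (r(a, S) = a*(-45) = -45*a)
(34 + 61)*(165 - r(m(-2), -1)) = (34 + 61)*(165 - (-45)*4) = 95*(165 - 1*(-180)) = 95*(165 + 180) = 95*345 = 32775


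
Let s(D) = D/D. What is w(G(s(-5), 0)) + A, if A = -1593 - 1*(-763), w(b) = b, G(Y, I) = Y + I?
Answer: -829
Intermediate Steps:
s(D) = 1
G(Y, I) = I + Y
A = -830 (A = -1593 + 763 = -830)
w(G(s(-5), 0)) + A = (0 + 1) - 830 = 1 - 830 = -829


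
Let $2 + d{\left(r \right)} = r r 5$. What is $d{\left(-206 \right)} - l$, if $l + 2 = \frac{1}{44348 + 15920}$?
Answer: $\frac{12787664239}{60268} \approx 2.1218 \cdot 10^{5}$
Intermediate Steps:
$d{\left(r \right)} = -2 + 5 r^{2}$ ($d{\left(r \right)} = -2 + r r 5 = -2 + r^{2} \cdot 5 = -2 + 5 r^{2}$)
$l = - \frac{120535}{60268}$ ($l = -2 + \frac{1}{44348 + 15920} = -2 + \frac{1}{60268} = - \frac{120535}{60268} \approx -2.0$)
$d{\left(-206 \right)} - l = \left(-2 + 5 \left(-206\right)^{2}\right) - - \frac{120535}{60268} = \left(-2 + 5 \cdot 42436\right) + \frac{120535}{60268} = \left(-2 + 212180\right) + \frac{120535}{60268} = 212178 + \frac{120535}{60268} = \frac{12787664239}{60268}$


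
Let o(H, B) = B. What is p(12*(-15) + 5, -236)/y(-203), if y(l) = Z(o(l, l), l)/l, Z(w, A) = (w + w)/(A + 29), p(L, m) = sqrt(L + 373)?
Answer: -261*sqrt(22) ≈ -1224.2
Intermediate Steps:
p(L, m) = sqrt(373 + L)
Z(w, A) = 2*w/(29 + A) (Z(w, A) = (2*w)/(29 + A) = 2*w/(29 + A))
y(l) = 2/(29 + l) (y(l) = (2*l/(29 + l))/l = 2/(29 + l))
p(12*(-15) + 5, -236)/y(-203) = sqrt(373 + (12*(-15) + 5))/((2/(29 - 203))) = sqrt(373 + (-180 + 5))/((2/(-174))) = sqrt(373 - 175)/((2*(-1/174))) = sqrt(198)/(-1/87) = (3*sqrt(22))*(-87) = -261*sqrt(22)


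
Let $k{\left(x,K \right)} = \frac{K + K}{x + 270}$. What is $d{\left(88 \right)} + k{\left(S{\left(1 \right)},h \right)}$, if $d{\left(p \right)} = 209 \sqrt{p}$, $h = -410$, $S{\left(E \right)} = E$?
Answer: $- \frac{820}{271} + 418 \sqrt{22} \approx 1957.6$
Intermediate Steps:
$k{\left(x,K \right)} = \frac{2 K}{270 + x}$
$d{\left(88 \right)} + k{\left(S{\left(1 \right)},h \right)} = 209 \sqrt{88} + 2 \left(-410\right) \frac{1}{270 + 1} = 209 \cdot 2 \sqrt{22} + 2 \left(-410\right) \frac{1}{271} = 418 \sqrt{22} + 2 \left(-410\right) \frac{1}{271} = 418 \sqrt{22} - \frac{820}{271} = - \frac{820}{271} + 418 \sqrt{22}$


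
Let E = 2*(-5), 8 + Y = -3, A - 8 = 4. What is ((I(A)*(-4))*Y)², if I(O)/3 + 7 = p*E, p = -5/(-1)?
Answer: 56610576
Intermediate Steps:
A = 12 (A = 8 + 4 = 12)
Y = -11 (Y = -8 - 3 = -11)
E = -10
p = 5 (p = -5*(-1) = 5)
I(O) = -171 (I(O) = -21 + 3*(5*(-10)) = -21 + 3*(-50) = -21 - 150 = -171)
((I(A)*(-4))*Y)² = (-171*(-4)*(-11))² = (684*(-11))² = (-7524)² = 56610576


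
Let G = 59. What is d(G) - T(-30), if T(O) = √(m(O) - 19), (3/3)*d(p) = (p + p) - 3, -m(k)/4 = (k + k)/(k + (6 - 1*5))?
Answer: 115 - I*√22939/29 ≈ 115.0 - 5.2226*I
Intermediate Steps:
m(k) = -8*k/(1 + k) (m(k) = -4*(k + k)/(k + (6 - 1*5)) = -4*2*k/(k + (6 - 5)) = -4*2*k/(k + 1) = -4*2*k/(1 + k) = -8*k/(1 + k))
d(p) = -3 + 2*p (d(p) = (p + p) - 3 = 2*p - 3 = -3 + 2*p)
T(O) = √(-19 - 8*O/(1 + O)) (T(O) = √(-8*O/(1 + O) - 19) = √(-19 - 8*O/(1 + O)))
d(G) - T(-30) = (-3 + 2*59) - √((-19 - 27*(-30))/(1 - 30)) = (-3 + 118) - √((-19 + 810)/(-29)) = 115 - √(-1/29*791) = 115 - √(-791/29) = 115 - I*√22939/29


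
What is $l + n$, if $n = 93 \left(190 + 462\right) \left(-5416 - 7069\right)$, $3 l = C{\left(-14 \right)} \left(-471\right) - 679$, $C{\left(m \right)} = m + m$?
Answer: $- \frac{2271108871}{3} \approx -7.5704 \cdot 10^{8}$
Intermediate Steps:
$C{\left(m \right)} = 2 m$
$l = \frac{12509}{3}$ ($l = \frac{2 \left(-14\right) \left(-471\right) - 679}{3} = \frac{\left(-28\right) \left(-471\right) - 679}{3} = \frac{13188 - 679}{3} = \frac{1}{3} \cdot 12509 = \frac{12509}{3} \approx 4169.7$)
$n = -757040460$ ($n = 93 \cdot 652 \left(-12485\right) = 93 \left(-8140220\right) = -757040460$)
$l + n = \frac{12509}{3} - 757040460 = - \frac{2271108871}{3}$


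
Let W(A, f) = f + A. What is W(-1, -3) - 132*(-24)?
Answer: 3164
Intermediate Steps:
W(A, f) = A + f
W(-1, -3) - 132*(-24) = (-1 - 3) - 132*(-24) = -4 + 3168 = 3164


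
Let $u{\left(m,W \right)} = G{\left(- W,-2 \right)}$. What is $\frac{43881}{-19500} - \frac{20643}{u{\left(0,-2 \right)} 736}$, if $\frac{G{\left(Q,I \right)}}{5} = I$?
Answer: $\frac{1326239}{2392000} \approx 0.55445$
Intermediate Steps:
$G{\left(Q,I \right)} = 5 I$
$u{\left(m,W \right)} = -10$ ($u{\left(m,W \right)} = 5 \left(-2\right) = -10$)
$\frac{43881}{-19500} - \frac{20643}{u{\left(0,-2 \right)} 736} = \frac{43881}{-19500} - \frac{20643}{\left(-10\right) 736} = 43881 \left(- \frac{1}{19500}\right) - \frac{20643}{-7360} = - \frac{14627}{6500} - - \frac{20643}{7360} = - \frac{14627}{6500} + \frac{20643}{7360} = \frac{1326239}{2392000}$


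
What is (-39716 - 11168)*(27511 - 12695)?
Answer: -753897344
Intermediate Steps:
(-39716 - 11168)*(27511 - 12695) = -50884*14816 = -753897344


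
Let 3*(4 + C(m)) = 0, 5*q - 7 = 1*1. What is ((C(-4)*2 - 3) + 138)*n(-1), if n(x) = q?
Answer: 1016/5 ≈ 203.20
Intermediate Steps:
q = 8/5 (q = 7/5 + (1*1)/5 = 7/5 + (1/5)*1 = 7/5 + 1/5 = 8/5 ≈ 1.6000)
C(m) = -4 (C(m) = -4 + (1/3)*0 = -4 + 0 = -4)
n(x) = 8/5
((C(-4)*2 - 3) + 138)*n(-1) = ((-4*2 - 3) + 138)*(8/5) = ((-8 - 3) + 138)*(8/5) = (-11 + 138)*(8/5) = 127*(8/5) = 1016/5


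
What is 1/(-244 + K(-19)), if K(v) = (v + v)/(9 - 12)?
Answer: -3/694 ≈ -0.0043228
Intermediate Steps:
K(v) = -2*v/3 (K(v) = (2*v)/(-3) = (2*v)*(-1/3) = -2*v/3)
1/(-244 + K(-19)) = 1/(-244 - 2/3*(-19)) = 1/(-244 + 38/3) = 1/(-694/3) = -3/694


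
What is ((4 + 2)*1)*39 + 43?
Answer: 277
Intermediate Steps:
((4 + 2)*1)*39 + 43 = (6*1)*39 + 43 = 6*39 + 43 = 234 + 43 = 277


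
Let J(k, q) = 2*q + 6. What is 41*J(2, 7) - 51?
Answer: 769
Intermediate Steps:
J(k, q) = 6 + 2*q
41*J(2, 7) - 51 = 41*(6 + 2*7) - 51 = 41*(6 + 14) - 51 = 41*20 - 51 = 820 - 51 = 769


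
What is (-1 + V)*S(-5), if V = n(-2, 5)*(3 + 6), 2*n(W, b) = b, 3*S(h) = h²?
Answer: 1075/6 ≈ 179.17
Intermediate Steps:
S(h) = h²/3
n(W, b) = b/2
V = 45/2 (V = ((½)*5)*(3 + 6) = (5/2)*9 = 45/2 ≈ 22.500)
(-1 + V)*S(-5) = (-1 + 45/2)*((⅓)*(-5)²) = 43*((⅓)*25)/2 = (43/2)*(25/3) = 1075/6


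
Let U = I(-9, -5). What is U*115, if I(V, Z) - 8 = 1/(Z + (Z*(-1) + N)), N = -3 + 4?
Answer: 1035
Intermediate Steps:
N = 1
I(V, Z) = 9 (I(V, Z) = 8 + 1/(Z + (Z*(-1) + 1)) = 8 + 1/(Z + (-Z + 1)) = 8 + 1/(Z + (1 - Z)) = 8 + 1/1 = 8 + 1 = 9)
U = 9
U*115 = 9*115 = 1035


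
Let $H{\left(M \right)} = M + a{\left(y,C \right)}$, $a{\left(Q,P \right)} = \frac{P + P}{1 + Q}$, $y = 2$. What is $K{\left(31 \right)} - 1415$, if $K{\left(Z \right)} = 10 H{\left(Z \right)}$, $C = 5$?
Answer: $- \frac{3215}{3} \approx -1071.7$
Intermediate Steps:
$a{\left(Q,P \right)} = \frac{2 P}{1 + Q}$
$H{\left(M \right)} = \frac{10}{3} + M$ ($H{\left(M \right)} = M + 2 \cdot 5 \frac{1}{1 + 2} = M + 2 \cdot 5 \cdot \frac{1}{3} = M + \frac{10}{3} = \frac{10}{3} + M$)
$K{\left(Z \right)} = \frac{100}{3} + 10 Z$ ($K{\left(Z \right)} = 10 \left(\frac{10}{3} + Z\right) = \frac{100}{3} + 10 Z$)
$K{\left(31 \right)} - 1415 = \left(\frac{100}{3} + 10 \cdot 31\right) - 1415 = \left(\frac{100}{3} + 310\right) - 1415 = \frac{1030}{3} - 1415 = - \frac{3215}{3}$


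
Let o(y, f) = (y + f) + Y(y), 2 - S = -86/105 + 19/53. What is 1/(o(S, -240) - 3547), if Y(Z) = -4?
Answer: -5565/21083222 ≈ -0.00026395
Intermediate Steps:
S = 13693/5565 (S = 2 - (-86/105 + 19/53) = 2 - 1*(-2563/5565) = 2 + 2563/5565 = 13693/5565 ≈ 2.4606)
o(y, f) = -4 + f + y (o(y, f) = (y + f) - 4 = (f + y) - 4 = -4 + f + y)
1/(o(S, -240) - 3547) = 1/((-4 - 240 + 13693/5565) - 3547) = 1/(-1344167/5565 - 3547) = 1/(-21083222/5565) = -5565/21083222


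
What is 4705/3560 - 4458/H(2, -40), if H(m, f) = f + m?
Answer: 1604927/13528 ≈ 118.64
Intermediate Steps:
4705/3560 - 4458/H(2, -40) = 4705/3560 - 4458/(-40 + 2) = 4705*(1/3560) - 4458/(-38) = 941/712 - 4458*(-1/38) = 941/712 + 2229/19 = 1604927/13528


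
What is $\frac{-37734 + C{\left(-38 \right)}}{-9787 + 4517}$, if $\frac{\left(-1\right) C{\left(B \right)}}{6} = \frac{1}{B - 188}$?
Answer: $\frac{4263939}{595510} \approx 7.1601$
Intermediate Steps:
$C{\left(B \right)} = - \frac{6}{-188 + B}$ ($C{\left(B \right)} = - \frac{6}{B - 188} = - \frac{6}{-188 + B}$)
$\frac{-37734 + C{\left(-38 \right)}}{-9787 + 4517} = \frac{-37734 - \frac{6}{-188 - 38}}{-9787 + 4517} = \frac{-37734 - \frac{6}{-226}}{-5270} = \left(-37734 - - \frac{3}{113}\right) \left(- \frac{1}{5270}\right) = \left(-37734 + \frac{3}{113}\right) \left(- \frac{1}{5270}\right) = \left(- \frac{4263939}{113}\right) \left(- \frac{1}{5270}\right) = \frac{4263939}{595510}$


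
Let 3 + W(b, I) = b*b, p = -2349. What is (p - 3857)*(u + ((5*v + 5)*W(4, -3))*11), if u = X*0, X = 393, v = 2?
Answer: -13311870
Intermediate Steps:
W(b, I) = -3 + b² (W(b, I) = -3 + b*b = -3 + b²)
u = 0 (u = 393*0 = 0)
(p - 3857)*(u + ((5*v + 5)*W(4, -3))*11) = (-2349 - 3857)*(0 + ((5*2 + 5)*(-3 + 4²))*11) = -6206*(0 + ((10 + 5)*(-3 + 16))*11) = -6206*(0 + (15*13)*11) = -6206*(0 + 195*11) = -6206*(0 + 2145) = -6206*2145 = -13311870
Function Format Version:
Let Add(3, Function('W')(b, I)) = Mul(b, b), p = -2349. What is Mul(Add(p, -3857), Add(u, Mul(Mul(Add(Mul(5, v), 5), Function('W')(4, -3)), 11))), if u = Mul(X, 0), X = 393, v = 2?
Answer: -13311870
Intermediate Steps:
Function('W')(b, I) = Add(-3, Pow(b, 2)) (Function('W')(b, I) = Add(-3, Mul(b, b)) = Add(-3, Pow(b, 2)))
u = 0 (u = Mul(393, 0) = 0)
Mul(Add(p, -3857), Add(u, Mul(Mul(Add(Mul(5, v), 5), Function('W')(4, -3)), 11))) = Mul(Add(-2349, -3857), Add(0, Mul(Mul(Add(Mul(5, 2), 5), Add(-3, Pow(4, 2))), 11))) = Mul(-6206, Add(0, Mul(Mul(Add(10, 5), Add(-3, 16)), 11))) = Mul(-6206, Add(0, Mul(Mul(15, 13), 11))) = Mul(-6206, Add(0, Mul(195, 11))) = Mul(-6206, Add(0, 2145)) = Mul(-6206, 2145) = -13311870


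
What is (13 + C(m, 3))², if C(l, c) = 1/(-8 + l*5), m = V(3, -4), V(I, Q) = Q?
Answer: 131769/784 ≈ 168.07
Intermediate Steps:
m = -4
C(l, c) = 1/(-8 + 5*l)
(13 + C(m, 3))² = (13 + 1/(-8 + 5*(-4)))² = (13 + 1/(-8 - 20))² = (13 + 1/(-28))² = (13 - 1/28)² = (363/28)² = 131769/784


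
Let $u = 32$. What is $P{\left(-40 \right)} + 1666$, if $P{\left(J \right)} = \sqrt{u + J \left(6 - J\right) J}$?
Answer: $1666 + 4 \sqrt{4602} \approx 1937.4$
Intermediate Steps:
$P{\left(J \right)} = \sqrt{32 + J^{2} \left(6 - J\right)}$ ($P{\left(J \right)} = \sqrt{32 + J \left(6 - J\right) J} = \sqrt{32 + J^{2} \left(6 - J\right)}$)
$P{\left(-40 \right)} + 1666 = \sqrt{32 - \left(-40\right)^{3} + 6 \left(-40\right)^{2}} + 1666 = \sqrt{32 - -64000 + 6 \cdot 1600} + 1666 = \sqrt{32 + 64000 + 9600} + 1666 = \sqrt{73632} + 1666 = 4 \sqrt{4602} + 1666 = 1666 + 4 \sqrt{4602}$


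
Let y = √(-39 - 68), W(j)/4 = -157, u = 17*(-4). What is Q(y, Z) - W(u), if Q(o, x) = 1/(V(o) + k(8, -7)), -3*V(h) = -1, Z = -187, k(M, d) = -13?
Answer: 23861/38 ≈ 627.92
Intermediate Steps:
u = -68
W(j) = -628 (W(j) = 4*(-157) = -628)
V(h) = ⅓ (V(h) = -⅓*(-1) = ⅓)
y = I*√107 (y = √(-107) = I*√107 ≈ 10.344*I)
Q(o, x) = -3/38 (Q(o, x) = 1/(⅓ - 13) = 1/(-38/3) = -3/38)
Q(y, Z) - W(u) = -3/38 - 1*(-628) = -3/38 + 628 = 23861/38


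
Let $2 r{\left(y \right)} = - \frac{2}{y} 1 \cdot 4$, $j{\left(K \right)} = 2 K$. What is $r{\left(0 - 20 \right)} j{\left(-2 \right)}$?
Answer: $- \frac{4}{5} \approx -0.8$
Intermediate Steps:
$r{\left(y \right)} = - \frac{4}{y}$ ($r{\left(y \right)} = \frac{- \frac{2}{y} 1 \cdot 4}{2} = \frac{- \frac{2}{y} 4}{2} = \frac{\left(-8\right) \frac{1}{y}}{2} = - \frac{4}{y}$)
$r{\left(0 - 20 \right)} j{\left(-2 \right)} = - \frac{4}{0 - 20} \cdot 2 \left(-2\right) = - \frac{4}{0 - 20} \left(-4\right) = - \frac{4}{-20} \left(-4\right) = \left(-4\right) \left(- \frac{1}{20}\right) \left(-4\right) = \frac{1}{5} \left(-4\right) = - \frac{4}{5}$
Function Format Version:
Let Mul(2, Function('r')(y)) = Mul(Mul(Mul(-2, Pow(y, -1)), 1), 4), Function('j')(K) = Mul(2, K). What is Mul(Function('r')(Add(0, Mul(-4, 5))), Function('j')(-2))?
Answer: Rational(-4, 5) ≈ -0.80000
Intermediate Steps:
Function('r')(y) = Mul(-4, Pow(y, -1)) (Function('r')(y) = Mul(Rational(1, 2), Mul(Mul(Mul(-2, Pow(y, -1)), 1), 4)) = Mul(Rational(1, 2), Mul(Mul(-2, Pow(y, -1)), 4)) = Mul(Rational(1, 2), Mul(-8, Pow(y, -1))) = Mul(-4, Pow(y, -1)))
Mul(Function('r')(Add(0, Mul(-4, 5))), Function('j')(-2)) = Mul(Mul(-4, Pow(Add(0, Mul(-4, 5)), -1)), Mul(2, -2)) = Mul(Mul(-4, Pow(Add(0, -20), -1)), -4) = Mul(Mul(-4, Pow(-20, -1)), -4) = Mul(Mul(-4, Rational(-1, 20)), -4) = Mul(Rational(1, 5), -4) = Rational(-4, 5)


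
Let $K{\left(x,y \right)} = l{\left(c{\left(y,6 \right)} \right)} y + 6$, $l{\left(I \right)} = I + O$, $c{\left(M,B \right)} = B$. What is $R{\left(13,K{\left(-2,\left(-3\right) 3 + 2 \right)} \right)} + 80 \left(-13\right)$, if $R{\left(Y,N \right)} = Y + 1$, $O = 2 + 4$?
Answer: $-1026$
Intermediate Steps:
$O = 6$
$l{\left(I \right)} = 6 + I$ ($l{\left(I \right)} = I + 6 = 6 + I$)
$K{\left(x,y \right)} = 6 + 12 y$ ($K{\left(x,y \right)} = \left(6 + 6\right) y + 6 = 12 y + 6 = 6 + 12 y$)
$R{\left(Y,N \right)} = 1 + Y$
$R{\left(13,K{\left(-2,\left(-3\right) 3 + 2 \right)} \right)} + 80 \left(-13\right) = \left(1 + 13\right) + 80 \left(-13\right) = 14 - 1040 = -1026$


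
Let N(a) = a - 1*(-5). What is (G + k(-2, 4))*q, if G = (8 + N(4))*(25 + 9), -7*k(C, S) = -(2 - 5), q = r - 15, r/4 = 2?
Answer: -4043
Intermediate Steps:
r = 8 (r = 4*2 = 8)
N(a) = 5 + a (N(a) = a + 5 = 5 + a)
q = -7 (q = 8 - 15 = -7)
k(C, S) = -3/7 (k(C, S) = -(-1)*(2 - 5)/7 = -(-1)*(-3)/7 = -⅐*3 = -3/7)
G = 578 (G = (8 + (5 + 4))*(25 + 9) = (8 + 9)*34 = 17*34 = 578)
(G + k(-2, 4))*q = (578 - 3/7)*(-7) = (4043/7)*(-7) = -4043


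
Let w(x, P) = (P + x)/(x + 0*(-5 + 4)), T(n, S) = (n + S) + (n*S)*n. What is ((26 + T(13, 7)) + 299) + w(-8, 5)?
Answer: 12227/8 ≈ 1528.4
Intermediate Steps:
T(n, S) = S + n + S*n**2 (T(n, S) = (S + n) + (S*n)*n = (S + n) + S*n**2 = S + n + S*n**2)
w(x, P) = (P + x)/x (w(x, P) = (P + x)/(x + 0*(-1)) = (P + x)/(x + 0) = (P + x)/x)
((26 + T(13, 7)) + 299) + w(-8, 5) = ((26 + (7 + 13 + 7*13**2)) + 299) + (5 - 8)/(-8) = ((26 + (7 + 13 + 7*169)) + 299) - 1/8*(-3) = ((26 + (7 + 13 + 1183)) + 299) + 3/8 = ((26 + 1203) + 299) + 3/8 = (1229 + 299) + 3/8 = 1528 + 3/8 = 12227/8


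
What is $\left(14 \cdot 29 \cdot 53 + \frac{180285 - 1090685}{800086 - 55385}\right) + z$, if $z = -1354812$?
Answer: $- \frac{992906285494}{744701} \approx -1.3333 \cdot 10^{6}$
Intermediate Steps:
$\left(14 \cdot 29 \cdot 53 + \frac{180285 - 1090685}{800086 - 55385}\right) + z = \left(14 \cdot 29 \cdot 53 + \frac{180285 - 1090685}{800086 - 55385}\right) - 1354812 = \left(406 \cdot 53 - \frac{910400}{744701}\right) - 1354812 = \left(21518 - \frac{910400}{744701}\right) - 1354812 = \frac{16023565718}{744701} - 1354812 = - \frac{992906285494}{744701}$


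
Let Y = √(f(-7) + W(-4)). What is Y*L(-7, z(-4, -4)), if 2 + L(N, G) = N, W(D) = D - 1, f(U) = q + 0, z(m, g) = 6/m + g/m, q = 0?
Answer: -9*I*√5 ≈ -20.125*I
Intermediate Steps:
f(U) = 0 (f(U) = 0 + 0 = 0)
W(D) = -1 + D
L(N, G) = -2 + N
Y = I*√5 (Y = √(0 + (-1 - 4)) = √(0 - 5) = √(-5) = I*√5 ≈ 2.2361*I)
Y*L(-7, z(-4, -4)) = (I*√5)*(-2 - 7) = (I*√5)*(-9) = -9*I*√5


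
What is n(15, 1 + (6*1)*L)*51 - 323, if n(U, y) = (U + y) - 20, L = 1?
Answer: -221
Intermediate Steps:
n(U, y) = -20 + U + y
n(15, 1 + (6*1)*L)*51 - 323 = (-20 + 15 + (1 + (6*1)*1))*51 - 323 = (-20 + 15 + (1 + 6*1))*51 - 323 = (-20 + 15 + (1 + 6))*51 - 323 = (-20 + 15 + 7)*51 - 323 = 2*51 - 323 = 102 - 323 = -221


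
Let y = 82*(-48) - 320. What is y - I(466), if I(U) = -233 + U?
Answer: -4489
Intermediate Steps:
y = -4256 (y = -3936 - 320 = -4256)
y - I(466) = -4256 - (-233 + 466) = -4256 - 1*233 = -4256 - 233 = -4489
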